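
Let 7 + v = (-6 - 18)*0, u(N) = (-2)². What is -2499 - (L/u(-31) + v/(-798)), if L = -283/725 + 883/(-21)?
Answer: -719831702/289275 ≈ -2488.4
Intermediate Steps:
L = -646118/15225 (L = -283*1/725 + 883*(-1/21) = -283/725 - 883/21 = -646118/15225 ≈ -42.438)
u(N) = 4
v = -7 (v = -7 + (-6 - 18)*0 = -7 - 24*0 = -7 + 0 = -7)
-2499 - (L/u(-31) + v/(-798)) = -2499 - (-646118/15225/4 - 7/(-798)) = -2499 - (-646118/15225*¼ - 7*(-1/798)) = -2499 - (-323059/30450 + 1/114) = -2499 - 1*(-3066523/289275) = -2499 + 3066523/289275 = -719831702/289275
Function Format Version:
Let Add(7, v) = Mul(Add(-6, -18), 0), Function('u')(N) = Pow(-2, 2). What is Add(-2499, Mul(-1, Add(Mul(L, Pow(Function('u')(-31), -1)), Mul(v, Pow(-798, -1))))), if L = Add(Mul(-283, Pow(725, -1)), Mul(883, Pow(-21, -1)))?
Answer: Rational(-719831702, 289275) ≈ -2488.4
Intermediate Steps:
L = Rational(-646118, 15225) (L = Add(Mul(-283, Rational(1, 725)), Mul(883, Rational(-1, 21))) = Add(Rational(-283, 725), Rational(-883, 21)) = Rational(-646118, 15225) ≈ -42.438)
Function('u')(N) = 4
v = -7 (v = Add(-7, Mul(Add(-6, -18), 0)) = Add(-7, Mul(-24, 0)) = Add(-7, 0) = -7)
Add(-2499, Mul(-1, Add(Mul(L, Pow(Function('u')(-31), -1)), Mul(v, Pow(-798, -1))))) = Add(-2499, Mul(-1, Add(Mul(Rational(-646118, 15225), Pow(4, -1)), Mul(-7, Pow(-798, -1))))) = Add(-2499, Mul(-1, Add(Mul(Rational(-646118, 15225), Rational(1, 4)), Mul(-7, Rational(-1, 798))))) = Add(-2499, Mul(-1, Add(Rational(-323059, 30450), Rational(1, 114)))) = Add(-2499, Mul(-1, Rational(-3066523, 289275))) = Add(-2499, Rational(3066523, 289275)) = Rational(-719831702, 289275)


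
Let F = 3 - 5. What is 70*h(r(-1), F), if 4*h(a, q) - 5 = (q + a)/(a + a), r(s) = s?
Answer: 455/4 ≈ 113.75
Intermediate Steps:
F = -2
h(a, q) = 5/4 + (a + q)/(8*a) (h(a, q) = 5/4 + ((q + a)/(a + a))/4 = 5/4 + ((a + q)/((2*a)))/4 = 5/4 + ((a + q)*(1/(2*a)))/4 = 5/4 + ((a + q)/(2*a))/4 = 5/4 + (a + q)/(8*a))
70*h(r(-1), F) = 70*((1/8)*(-2 + 11*(-1))/(-1)) = 70*((1/8)*(-1)*(-2 - 11)) = 70*((1/8)*(-1)*(-13)) = 70*(13/8) = 455/4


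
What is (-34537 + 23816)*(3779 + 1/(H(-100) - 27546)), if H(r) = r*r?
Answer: -710870196093/17546 ≈ -4.0515e+7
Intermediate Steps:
H(r) = r**2
(-34537 + 23816)*(3779 + 1/(H(-100) - 27546)) = (-34537 + 23816)*(3779 + 1/((-100)**2 - 27546)) = -10721*(3779 + 1/(10000 - 27546)) = -10721*(3779 + 1/(-17546)) = -10721*(3779 - 1/17546) = -10721*66306333/17546 = -710870196093/17546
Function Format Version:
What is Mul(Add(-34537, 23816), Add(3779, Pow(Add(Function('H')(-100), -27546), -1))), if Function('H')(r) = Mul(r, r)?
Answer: Rational(-710870196093, 17546) ≈ -4.0515e+7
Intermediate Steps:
Function('H')(r) = Pow(r, 2)
Mul(Add(-34537, 23816), Add(3779, Pow(Add(Function('H')(-100), -27546), -1))) = Mul(Add(-34537, 23816), Add(3779, Pow(Add(Pow(-100, 2), -27546), -1))) = Mul(-10721, Add(3779, Pow(Add(10000, -27546), -1))) = Mul(-10721, Add(3779, Pow(-17546, -1))) = Mul(-10721, Add(3779, Rational(-1, 17546))) = Mul(-10721, Rational(66306333, 17546)) = Rational(-710870196093, 17546)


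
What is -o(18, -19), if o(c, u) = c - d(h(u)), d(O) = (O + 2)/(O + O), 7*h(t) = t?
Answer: -679/38 ≈ -17.868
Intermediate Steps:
h(t) = t/7
d(O) = (2 + O)/(2*O) (d(O) = (2 + O)/((2*O)) = (2 + O)*(1/(2*O)) = (2 + O)/(2*O))
o(c, u) = c - 7*(2 + u/7)/(2*u) (o(c, u) = c - (2 + u/7)/(2*(u/7)) = c - 7/u*(2 + u/7)/2 = c - 7*(2 + u/7)/(2*u))
-o(18, -19) = -(-½ + 18 - 7/(-19)) = -(-½ + 18 - 7*(-1/19)) = -(-½ + 18 + 7/19) = -1*679/38 = -679/38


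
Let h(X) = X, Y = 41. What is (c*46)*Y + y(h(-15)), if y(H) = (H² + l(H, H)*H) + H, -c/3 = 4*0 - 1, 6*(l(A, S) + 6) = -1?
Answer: 11921/2 ≈ 5960.5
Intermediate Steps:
l(A, S) = -37/6 (l(A, S) = -6 + (⅙)*(-1) = -6 - ⅙ = -37/6)
c = 3 (c = -3*(4*0 - 1) = -3*(0 - 1) = -3*(-1) = 3)
y(H) = H² - 31*H/6 (y(H) = (H² - 37*H/6) + H = H² - 31*H/6)
(c*46)*Y + y(h(-15)) = (3*46)*41 + (⅙)*(-15)*(-31 + 6*(-15)) = 138*41 + (⅙)*(-15)*(-31 - 90) = 5658 + (⅙)*(-15)*(-121) = 5658 + 605/2 = 11921/2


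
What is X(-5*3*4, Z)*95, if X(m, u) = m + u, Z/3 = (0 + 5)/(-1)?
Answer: -7125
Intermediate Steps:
Z = -15 (Z = 3*((0 + 5)/(-1)) = 3*(-1*5) = 3*(-5) = -15)
X(-5*3*4, Z)*95 = (-5*3*4 - 15)*95 = (-15*4 - 15)*95 = (-60 - 15)*95 = -75*95 = -7125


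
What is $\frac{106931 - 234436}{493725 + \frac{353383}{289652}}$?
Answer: $- \frac{36932078260}{143008787083} \approx -0.25825$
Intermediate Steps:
$\frac{106931 - 234436}{493725 + \frac{353383}{289652}} = - \frac{127505}{493725 + 353383 \cdot \frac{1}{289652}} = - \frac{127505}{493725 + \frac{353383}{289652}} = - \frac{127505}{\frac{143008787083}{289652}} = \left(-127505\right) \frac{289652}{143008787083} = - \frac{36932078260}{143008787083}$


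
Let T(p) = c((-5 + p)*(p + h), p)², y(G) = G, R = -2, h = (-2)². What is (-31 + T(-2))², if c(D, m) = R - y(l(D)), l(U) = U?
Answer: 12769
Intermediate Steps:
h = 4
c(D, m) = -2 - D
T(p) = (-2 - (-5 + p)*(4 + p))² (T(p) = (-2 - (-5 + p)*(p + 4))² = (-2 - (-5 + p)*(4 + p))²)
(-31 + T(-2))² = (-31 + (18 - 2 - 1*(-2)²)²)² = (-31 + (18 - 2 - 1*4)²)² = (-31 + (18 - 2 - 4)²)² = (-31 + 12²)² = (-31 + 144)² = 113² = 12769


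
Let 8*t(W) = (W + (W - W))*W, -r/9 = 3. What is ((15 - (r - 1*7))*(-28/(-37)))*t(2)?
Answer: 686/37 ≈ 18.541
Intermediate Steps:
r = -27 (r = -9*3 = -27)
t(W) = W²/8 (t(W) = ((W + (W - W))*W)/8 = ((W + 0)*W)/8 = (W*W)/8 = W²/8)
((15 - (r - 1*7))*(-28/(-37)))*t(2) = ((15 - (-27 - 1*7))*(-28/(-37)))*((⅛)*2²) = ((15 - (-27 - 7))*(-28*(-1/37)))*((⅛)*4) = ((15 - 1*(-34))*(28/37))*(½) = ((15 + 34)*(28/37))*(½) = (49*(28/37))*(½) = (1372/37)*(½) = 686/37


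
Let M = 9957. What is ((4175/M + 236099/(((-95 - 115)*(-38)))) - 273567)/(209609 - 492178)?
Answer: 2414932296153/2494671719260 ≈ 0.96804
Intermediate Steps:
((4175/M + 236099/(((-95 - 115)*(-38)))) - 273567)/(209609 - 492178) = ((4175/9957 + 236099/(((-95 - 115)*(-38)))) - 273567)/(209609 - 492178) = ((4175*(1/9957) + 236099/((-210*(-38)))) - 273567)/(-282569) = ((4175/9957 + 236099/7980) - 273567)*(-1/282569) = (264906027/8828540 - 273567)*(-1/282569) = -2414932296153/8828540*(-1/282569) = 2414932296153/2494671719260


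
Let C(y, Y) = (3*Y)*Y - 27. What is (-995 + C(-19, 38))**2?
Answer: 10956100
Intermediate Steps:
C(y, Y) = -27 + 3*Y**2 (C(y, Y) = 3*Y**2 - 27 = -27 + 3*Y**2)
(-995 + C(-19, 38))**2 = (-995 + (-27 + 3*38**2))**2 = (-995 + (-27 + 3*1444))**2 = (-995 + (-27 + 4332))**2 = (-995 + 4305)**2 = 3310**2 = 10956100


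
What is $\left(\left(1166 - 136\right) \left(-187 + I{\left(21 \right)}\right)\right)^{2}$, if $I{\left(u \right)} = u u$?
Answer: $68445024400$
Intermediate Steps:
$I{\left(u \right)} = u^{2}$
$\left(\left(1166 - 136\right) \left(-187 + I{\left(21 \right)}\right)\right)^{2} = \left(\left(1166 - 136\right) \left(-187 + 21^{2}\right)\right)^{2} = \left(1030 \left(-187 + 441\right)\right)^{2} = \left(1030 \cdot 254\right)^{2} = 261620^{2} = 68445024400$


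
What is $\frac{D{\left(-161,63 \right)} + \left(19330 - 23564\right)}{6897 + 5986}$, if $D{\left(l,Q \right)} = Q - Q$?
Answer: $- \frac{4234}{12883} \approx -0.32865$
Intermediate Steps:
$D{\left(l,Q \right)} = 0$
$\frac{D{\left(-161,63 \right)} + \left(19330 - 23564\right)}{6897 + 5986} = \frac{0 + \left(19330 - 23564\right)}{6897 + 5986} = \frac{0 - 4234}{12883} = \left(-4234\right) \frac{1}{12883} = - \frac{4234}{12883}$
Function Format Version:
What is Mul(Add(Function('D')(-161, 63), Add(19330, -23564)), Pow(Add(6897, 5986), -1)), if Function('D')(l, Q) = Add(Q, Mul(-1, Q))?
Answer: Rational(-4234, 12883) ≈ -0.32865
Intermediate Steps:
Function('D')(l, Q) = 0
Mul(Add(Function('D')(-161, 63), Add(19330, -23564)), Pow(Add(6897, 5986), -1)) = Mul(Add(0, Add(19330, -23564)), Pow(Add(6897, 5986), -1)) = Mul(Add(0, -4234), Pow(12883, -1)) = Mul(-4234, Rational(1, 12883)) = Rational(-4234, 12883)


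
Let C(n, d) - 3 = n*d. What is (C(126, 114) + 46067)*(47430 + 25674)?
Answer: 4417967136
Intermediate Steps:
C(n, d) = 3 + d*n (C(n, d) = 3 + n*d = 3 + d*n)
(C(126, 114) + 46067)*(47430 + 25674) = ((3 + 114*126) + 46067)*(47430 + 25674) = ((3 + 14364) + 46067)*73104 = (14367 + 46067)*73104 = 60434*73104 = 4417967136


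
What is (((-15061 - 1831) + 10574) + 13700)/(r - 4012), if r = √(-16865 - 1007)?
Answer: -3702073/2014252 - 3691*I*√1117/2014252 ≈ -1.8379 - 0.061243*I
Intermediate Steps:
r = 4*I*√1117 (r = √(-17872) = 4*I*√1117 ≈ 133.69*I)
(((-15061 - 1831) + 10574) + 13700)/(r - 4012) = (((-15061 - 1831) + 10574) + 13700)/(4*I*√1117 - 4012) = ((-16892 + 10574) + 13700)/(-4012 + 4*I*√1117) = (-6318 + 13700)/(-4012 + 4*I*√1117) = 7382/(-4012 + 4*I*√1117)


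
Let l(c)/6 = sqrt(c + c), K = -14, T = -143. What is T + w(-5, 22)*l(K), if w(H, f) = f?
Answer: -143 + 264*I*sqrt(7) ≈ -143.0 + 698.48*I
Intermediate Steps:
l(c) = 6*sqrt(2)*sqrt(c) (l(c) = 6*sqrt(c + c) = 6*sqrt(2*c) = 6*(sqrt(2)*sqrt(c)) = 6*sqrt(2)*sqrt(c))
T + w(-5, 22)*l(K) = -143 + 22*(6*sqrt(2)*sqrt(-14)) = -143 + 22*(6*sqrt(2)*(I*sqrt(14))) = -143 + 22*(12*I*sqrt(7)) = -143 + 264*I*sqrt(7)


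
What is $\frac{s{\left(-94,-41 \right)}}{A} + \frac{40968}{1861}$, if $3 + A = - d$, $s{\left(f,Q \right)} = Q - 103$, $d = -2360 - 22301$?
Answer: $\frac{504960480}{22944269} \approx 22.008$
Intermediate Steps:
$d = -24661$ ($d = -2360 - 22301 = -24661$)
$s{\left(f,Q \right)} = -103 + Q$ ($s{\left(f,Q \right)} = Q - 103 = -103 + Q$)
$A = 24658$ ($A = -3 - -24661 = -3 + 24661 = 24658$)
$\frac{s{\left(-94,-41 \right)}}{A} + \frac{40968}{1861} = \frac{-103 - 41}{24658} + \frac{40968}{1861} = \left(-144\right) \frac{1}{24658} + 40968 \cdot \frac{1}{1861} = - \frac{72}{12329} + \frac{40968}{1861} = \frac{504960480}{22944269}$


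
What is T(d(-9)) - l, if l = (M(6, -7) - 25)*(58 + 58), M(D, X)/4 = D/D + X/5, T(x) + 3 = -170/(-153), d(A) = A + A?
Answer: 138767/45 ≈ 3083.7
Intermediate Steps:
d(A) = 2*A
T(x) = -17/9 (T(x) = -3 - 170/(-153) = -3 - 170*(-1/153) = -3 + 10/9 = -17/9)
M(D, X) = 4 + 4*X/5 (M(D, X) = 4*(D/D + X/5) = 4*(1 + X*(⅕)) = 4*(1 + X/5) = 4 + 4*X/5)
l = -15428/5 (l = ((4 + (⅘)*(-7)) - 25)*(58 + 58) = ((4 - 28/5) - 25)*116 = (-8/5 - 25)*116 = -133/5*116 = -15428/5 ≈ -3085.6)
T(d(-9)) - l = -17/9 - 1*(-15428/5) = -17/9 + 15428/5 = 138767/45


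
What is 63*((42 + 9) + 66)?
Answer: 7371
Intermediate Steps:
63*((42 + 9) + 66) = 63*(51 + 66) = 63*117 = 7371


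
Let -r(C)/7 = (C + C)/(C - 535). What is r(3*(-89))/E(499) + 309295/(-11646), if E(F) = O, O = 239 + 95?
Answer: -10361720726/389948841 ≈ -26.572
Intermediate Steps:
O = 334
r(C) = -14*C/(-535 + C) (r(C) = -7*(C + C)/(C - 535) = -7*2*C/(-535 + C) = -14*C/(-535 + C))
E(F) = 334
r(3*(-89))/E(499) + 309295/(-11646) = -14*3*(-89)/(-535 + 3*(-89))/334 + 309295/(-11646) = -14*(-267)/(-535 - 267)*(1/334) + 309295*(-1/11646) = -14*(-267)/(-802)*(1/334) - 309295/11646 = -14*(-267)*(-1/802)*(1/334) - 309295/11646 = -1869/401*1/334 - 309295/11646 = -1869/133934 - 309295/11646 = -10361720726/389948841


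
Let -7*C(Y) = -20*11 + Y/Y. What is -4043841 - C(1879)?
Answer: -28307106/7 ≈ -4.0439e+6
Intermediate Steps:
C(Y) = 219/7 (C(Y) = -(-20*11 + Y/Y)/7 = -(-220 + 1)/7 = -⅐*(-219) = 219/7)
-4043841 - C(1879) = -4043841 - 1*219/7 = -4043841 - 219/7 = -28307106/7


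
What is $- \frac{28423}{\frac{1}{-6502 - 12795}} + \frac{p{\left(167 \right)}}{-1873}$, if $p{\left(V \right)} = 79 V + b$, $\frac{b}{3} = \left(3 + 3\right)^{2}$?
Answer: $\frac{1027300462562}{1873} \approx 5.4848 \cdot 10^{8}$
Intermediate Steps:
$b = 108$ ($b = 3 \left(3 + 3\right)^{2} = 3 \cdot 6^{2} = 3 \cdot 36 = 108$)
$p{\left(V \right)} = 108 + 79 V$ ($p{\left(V \right)} = 79 V + 108 = 108 + 79 V$)
$- \frac{28423}{\frac{1}{-6502 - 12795}} + \frac{p{\left(167 \right)}}{-1873} = - \frac{28423}{\frac{1}{-6502 - 12795}} + \frac{108 + 79 \cdot 167}{-1873} = - \frac{28423}{\frac{1}{-19297}} + \left(108 + 13193\right) \left(- \frac{1}{1873}\right) = - \frac{28423}{- \frac{1}{19297}} + 13301 \left(- \frac{1}{1873}\right) = \left(-28423\right) \left(-19297\right) - \frac{13301}{1873} = 548478631 - \frac{13301}{1873} = \frac{1027300462562}{1873}$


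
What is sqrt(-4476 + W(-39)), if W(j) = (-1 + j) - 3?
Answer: I*sqrt(4519) ≈ 67.224*I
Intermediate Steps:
W(j) = -4 + j
sqrt(-4476 + W(-39)) = sqrt(-4476 + (-4 - 39)) = sqrt(-4476 - 43) = sqrt(-4519) = I*sqrt(4519)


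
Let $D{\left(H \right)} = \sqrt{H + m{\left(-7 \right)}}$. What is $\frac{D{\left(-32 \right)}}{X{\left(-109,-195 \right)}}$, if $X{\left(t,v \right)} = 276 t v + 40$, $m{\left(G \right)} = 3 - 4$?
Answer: $\frac{i \sqrt{33}}{5866420} \approx 9.7923 \cdot 10^{-7} i$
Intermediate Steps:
$m{\left(G \right)} = -1$
$X{\left(t,v \right)} = 40 + 276 t v$ ($X{\left(t,v \right)} = 276 t v + 40 = 40 + 276 t v$)
$D{\left(H \right)} = \sqrt{-1 + H}$ ($D{\left(H \right)} = \sqrt{H - 1} = \sqrt{-1 + H}$)
$\frac{D{\left(-32 \right)}}{X{\left(-109,-195 \right)}} = \frac{\sqrt{-1 - 32}}{40 + 276 \left(-109\right) \left(-195\right)} = \frac{\sqrt{-33}}{40 + 5866380} = \frac{i \sqrt{33}}{5866420}$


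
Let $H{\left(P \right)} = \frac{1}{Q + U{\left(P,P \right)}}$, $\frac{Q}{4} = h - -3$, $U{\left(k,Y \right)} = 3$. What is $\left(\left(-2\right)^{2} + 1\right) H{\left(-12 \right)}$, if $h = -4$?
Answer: $-5$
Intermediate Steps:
$Q = -4$ ($Q = 4 \left(-4 - -3\right) = 4 \left(-4 + 3\right) = 4 \left(-1\right) = -4$)
$H{\left(P \right)} = -1$ ($H{\left(P \right)} = \frac{1}{-4 + 3} = \frac{1}{-1} = -1$)
$\left(\left(-2\right)^{2} + 1\right) H{\left(-12 \right)} = \left(\left(-2\right)^{2} + 1\right) \left(-1\right) = \left(4 + 1\right) \left(-1\right) = 5 \left(-1\right) = -5$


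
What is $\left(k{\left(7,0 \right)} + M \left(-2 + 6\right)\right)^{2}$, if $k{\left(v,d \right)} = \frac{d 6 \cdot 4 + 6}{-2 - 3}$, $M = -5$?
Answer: $\frac{11236}{25} \approx 449.44$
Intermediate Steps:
$k{\left(v,d \right)} = - \frac{6}{5} - \frac{24 d}{5}$ ($k{\left(v,d \right)} = \frac{6 d 4 + 6}{-5} = \left(24 d + 6\right) \left(- \frac{1}{5}\right) = \left(6 + 24 d\right) \left(- \frac{1}{5}\right) = - \frac{6}{5} - \frac{24 d}{5}$)
$\left(k{\left(7,0 \right)} + M \left(-2 + 6\right)\right)^{2} = \left(\left(- \frac{6}{5} - 0\right) - 5 \left(-2 + 6\right)\right)^{2} = \left(\left(- \frac{6}{5} + 0\right) - 20\right)^{2} = \left(- \frac{6}{5} - 20\right)^{2} = \left(- \frac{106}{5}\right)^{2} = \frac{11236}{25}$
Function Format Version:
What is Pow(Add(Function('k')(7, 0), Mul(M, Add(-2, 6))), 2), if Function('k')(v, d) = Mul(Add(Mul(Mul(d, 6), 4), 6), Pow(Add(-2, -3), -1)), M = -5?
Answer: Rational(11236, 25) ≈ 449.44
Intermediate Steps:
Function('k')(v, d) = Add(Rational(-6, 5), Mul(Rational(-24, 5), d)) (Function('k')(v, d) = Mul(Add(Mul(Mul(6, d), 4), 6), Pow(-5, -1)) = Mul(Add(Mul(24, d), 6), Rational(-1, 5)) = Mul(Add(6, Mul(24, d)), Rational(-1, 5)) = Add(Rational(-6, 5), Mul(Rational(-24, 5), d)))
Pow(Add(Function('k')(7, 0), Mul(M, Add(-2, 6))), 2) = Pow(Add(Add(Rational(-6, 5), Mul(Rational(-24, 5), 0)), Mul(-5, Add(-2, 6))), 2) = Pow(Add(Add(Rational(-6, 5), 0), Mul(-5, 4)), 2) = Pow(Add(Rational(-6, 5), -20), 2) = Pow(Rational(-106, 5), 2) = Rational(11236, 25)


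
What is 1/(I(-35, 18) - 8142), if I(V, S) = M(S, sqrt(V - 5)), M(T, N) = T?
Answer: -1/8124 ≈ -0.00012309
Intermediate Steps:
I(V, S) = S
1/(I(-35, 18) - 8142) = 1/(18 - 8142) = 1/(-8124) = -1/8124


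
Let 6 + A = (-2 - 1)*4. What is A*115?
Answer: -2070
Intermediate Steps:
A = -18 (A = -6 + (-2 - 1)*4 = -6 - 3*4 = -6 - 12 = -18)
A*115 = -18*115 = -2070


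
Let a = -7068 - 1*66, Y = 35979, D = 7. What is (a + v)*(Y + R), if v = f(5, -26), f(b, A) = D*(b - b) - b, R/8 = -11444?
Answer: 396735647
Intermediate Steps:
a = -7134 (a = -7068 - 66 = -7134)
R = -91552 (R = 8*(-11444) = -91552)
f(b, A) = -b (f(b, A) = 7*(b - b) - b = 7*0 - b = 0 - b = -b)
v = -5 (v = -1*5 = -5)
(a + v)*(Y + R) = (-7134 - 5)*(35979 - 91552) = -7139*(-55573) = 396735647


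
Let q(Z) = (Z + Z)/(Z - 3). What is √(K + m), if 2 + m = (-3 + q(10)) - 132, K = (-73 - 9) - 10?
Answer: I*√11081/7 ≈ 15.038*I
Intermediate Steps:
K = -92 (K = -82 - 10 = -92)
q(Z) = 2*Z/(-3 + Z) (q(Z) = (2*Z)/(-3 + Z) = 2*Z/(-3 + Z))
m = -939/7 (m = -2 + ((-3 + 2*10/(-3 + 10)) - 132) = -2 + ((-3 + 2*10/7) - 132) = -2 + ((-3 + 2*10*(⅐)) - 132) = -2 + ((-3 + 20/7) - 132) = -2 + (-⅐ - 132) = -2 - 925/7 = -939/7 ≈ -134.14)
√(K + m) = √(-92 - 939/7) = √(-1583/7) = I*√11081/7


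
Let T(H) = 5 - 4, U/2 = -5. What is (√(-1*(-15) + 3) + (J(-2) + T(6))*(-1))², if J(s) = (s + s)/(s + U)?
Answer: 178/9 - 8*√2 ≈ 8.4641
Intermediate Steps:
U = -10 (U = 2*(-5) = -10)
T(H) = 1
J(s) = 2*s/(-10 + s) (J(s) = (s + s)/(s - 10) = (2*s)/(-10 + s) = 2*s/(-10 + s))
(√(-1*(-15) + 3) + (J(-2) + T(6))*(-1))² = (√(-1*(-15) + 3) + (2*(-2)/(-10 - 2) + 1)*(-1))² = (√(15 + 3) + (2*(-2)/(-12) + 1)*(-1))² = (√18 + (2*(-2)*(-1/12) + 1)*(-1))² = (3*√2 + (⅓ + 1)*(-1))² = (3*√2 + (4/3)*(-1))² = (3*√2 - 4/3)² = (-4/3 + 3*√2)²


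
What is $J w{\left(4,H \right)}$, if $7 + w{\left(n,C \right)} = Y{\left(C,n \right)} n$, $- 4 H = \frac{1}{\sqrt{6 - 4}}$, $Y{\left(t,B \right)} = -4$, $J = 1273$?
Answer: $-29279$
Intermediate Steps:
$H = - \frac{\sqrt{2}}{8}$ ($H = - \frac{1}{4 \sqrt{6 - 4}} = - \frac{1}{4 \sqrt{2}} = - \frac{\frac{1}{2} \sqrt{2}}{4} = - \frac{\sqrt{2}}{8} \approx -0.17678$)
$w{\left(n,C \right)} = -7 - 4 n$
$J w{\left(4,H \right)} = 1273 \left(-7 - 16\right) = 1273 \left(-23\right) = -29279$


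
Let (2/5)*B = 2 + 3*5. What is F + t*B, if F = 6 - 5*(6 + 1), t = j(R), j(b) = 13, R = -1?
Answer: 1047/2 ≈ 523.50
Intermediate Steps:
t = 13
B = 85/2 (B = 5*(2 + 3*5)/2 = 5*(2 + 15)/2 = (5/2)*17 = 85/2 ≈ 42.500)
F = -29 (F = 6 - 5*7 = 6 - 35 = -29)
F + t*B = -29 + 13*(85/2) = -29 + 1105/2 = 1047/2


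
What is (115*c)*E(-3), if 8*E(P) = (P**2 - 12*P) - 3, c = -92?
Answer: -55545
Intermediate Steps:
E(P) = -3/8 - 3*P/2 + P**2/8 (E(P) = ((P**2 - 12*P) - 3)/8 = (-3 + P**2 - 12*P)/8 = -3/8 - 3*P/2 + P**2/8)
(115*c)*E(-3) = (115*(-92))*(-3/8 - 3/2*(-3) + (1/8)*(-3)**2) = -10580*(-3/8 + 9/2 + (1/8)*9) = -10580*(-3/8 + 9/2 + 9/8) = -10580*21/4 = -55545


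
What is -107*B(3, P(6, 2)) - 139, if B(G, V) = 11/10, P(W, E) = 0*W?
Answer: -2567/10 ≈ -256.70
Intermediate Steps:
P(W, E) = 0
B(G, V) = 11/10 (B(G, V) = 11*(⅒) = 11/10)
-107*B(3, P(6, 2)) - 139 = -107*11/10 - 139 = -1177/10 - 139 = -2567/10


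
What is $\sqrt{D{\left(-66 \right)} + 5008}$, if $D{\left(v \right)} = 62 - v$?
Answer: $4 \sqrt{321} \approx 71.666$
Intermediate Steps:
$\sqrt{D{\left(-66 \right)} + 5008} = \sqrt{\left(62 - -66\right) + 5008} = \sqrt{\left(62 + 66\right) + 5008} = \sqrt{128 + 5008} = \sqrt{5136} = 4 \sqrt{321}$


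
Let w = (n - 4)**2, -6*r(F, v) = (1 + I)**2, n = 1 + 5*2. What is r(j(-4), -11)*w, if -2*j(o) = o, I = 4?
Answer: -1225/6 ≈ -204.17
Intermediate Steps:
n = 11 (n = 1 + 10 = 11)
j(o) = -o/2
r(F, v) = -25/6 (r(F, v) = -(1 + 4)**2/6 = -1/6*5**2 = -1/6*25 = -25/6)
w = 49 (w = (11 - 4)**2 = 7**2 = 49)
r(j(-4), -11)*w = -25/6*49 = -1225/6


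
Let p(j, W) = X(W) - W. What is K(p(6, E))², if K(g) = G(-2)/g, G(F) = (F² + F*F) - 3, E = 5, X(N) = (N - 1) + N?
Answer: 25/16 ≈ 1.5625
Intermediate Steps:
X(N) = -1 + 2*N (X(N) = (-1 + N) + N = -1 + 2*N)
G(F) = -3 + 2*F² (G(F) = (F² + F²) - 3 = 2*F² - 3 = -3 + 2*F²)
p(j, W) = -1 + W (p(j, W) = (-1 + 2*W) - W = -1 + W)
K(g) = 5/g (K(g) = (-3 + 2*(-2)²)/g = (-3 + 2*4)/g = (-3 + 8)/g = 5/g)
K(p(6, E))² = (5/(-1 + 5))² = (5/4)² = 25/16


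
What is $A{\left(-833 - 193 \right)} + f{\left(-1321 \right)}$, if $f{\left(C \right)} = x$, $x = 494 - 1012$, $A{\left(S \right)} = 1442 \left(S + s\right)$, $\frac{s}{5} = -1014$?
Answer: $-8790950$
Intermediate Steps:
$s = -5070$ ($s = 5 \left(-1014\right) = -5070$)
$A{\left(S \right)} = -7310940 + 1442 S$ ($A{\left(S \right)} = 1442 \left(S - 5070\right) = 1442 \left(-5070 + S\right) = -7310940 + 1442 S$)
$x = -518$ ($x = 494 - 1012 = -518$)
$f{\left(C \right)} = -518$
$A{\left(-833 - 193 \right)} + f{\left(-1321 \right)} = \left(-7310940 + 1442 \left(-833 - 193\right)\right) - 518 = \left(-7310940 + 1442 \left(-1026\right)\right) - 518 = \left(-7310940 - 1479492\right) - 518 = -8790432 - 518 = -8790950$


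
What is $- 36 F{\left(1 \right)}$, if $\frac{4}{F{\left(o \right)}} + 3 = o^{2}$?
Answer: $72$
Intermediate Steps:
$F{\left(o \right)} = \frac{4}{-3 + o^{2}}$
$- 36 F{\left(1 \right)} = - 36 \frac{4}{-3 + 1^{2}} = - 36 \frac{4}{-3 + 1} = - 36 \frac{4}{-2} = - 36 \cdot 4 \left(- \frac{1}{2}\right) = \left(-36\right) \left(-2\right) = 72$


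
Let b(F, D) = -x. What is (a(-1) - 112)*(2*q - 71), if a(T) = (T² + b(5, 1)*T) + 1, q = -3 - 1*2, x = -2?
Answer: 9072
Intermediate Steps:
b(F, D) = 2 (b(F, D) = -1*(-2) = 2)
q = -5 (q = -3 - 2 = -5)
a(T) = 1 + T² + 2*T (a(T) = (T² + 2*T) + 1 = 1 + T² + 2*T)
(a(-1) - 112)*(2*q - 71) = ((1 + (-1)² + 2*(-1)) - 112)*(2*(-5) - 71) = ((1 + 1 - 2) - 112)*(-10 - 71) = (0 - 112)*(-81) = -112*(-81) = 9072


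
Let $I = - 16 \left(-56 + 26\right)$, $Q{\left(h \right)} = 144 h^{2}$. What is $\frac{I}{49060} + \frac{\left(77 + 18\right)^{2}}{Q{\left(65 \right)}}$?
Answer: $\frac{1469597}{59696208} \approx 0.024618$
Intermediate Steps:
$I = 480$ ($I = \left(-16\right) \left(-30\right) = 480$)
$\frac{I}{49060} + \frac{\left(77 + 18\right)^{2}}{Q{\left(65 \right)}} = \frac{480}{49060} + \frac{\left(77 + 18\right)^{2}}{144 \cdot 65^{2}} = 480 \cdot \frac{1}{49060} + \frac{95^{2}}{144 \cdot 4225} = \frac{24}{2453} + \frac{9025}{608400} = \frac{24}{2453} + 9025 \cdot \frac{1}{608400} = \frac{24}{2453} + \frac{361}{24336} = \frac{1469597}{59696208}$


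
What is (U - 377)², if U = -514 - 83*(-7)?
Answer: 96100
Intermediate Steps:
U = 67 (U = -514 + 581 = 67)
(U - 377)² = (67 - 377)² = (-310)² = 96100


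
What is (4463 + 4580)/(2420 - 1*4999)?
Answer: -9043/2579 ≈ -3.5064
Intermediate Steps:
(4463 + 4580)/(2420 - 1*4999) = 9043/(2420 - 4999) = 9043/(-2579) = 9043*(-1/2579) = -9043/2579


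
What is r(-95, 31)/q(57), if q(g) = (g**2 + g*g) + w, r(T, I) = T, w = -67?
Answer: -95/6431 ≈ -0.014772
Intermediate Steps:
q(g) = -67 + 2*g**2 (q(g) = (g**2 + g*g) - 67 = (g**2 + g**2) - 67 = 2*g**2 - 67 = -67 + 2*g**2)
r(-95, 31)/q(57) = -95/(-67 + 2*57**2) = -95/(-67 + 2*3249) = -95/(-67 + 6498) = -95/6431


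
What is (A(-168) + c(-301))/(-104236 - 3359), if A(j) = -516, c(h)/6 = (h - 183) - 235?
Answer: 322/7173 ≈ 0.044891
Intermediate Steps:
c(h) = -2508 + 6*h (c(h) = 6*((h - 183) - 235) = 6*((-183 + h) - 235) = 6*(-418 + h) = -2508 + 6*h)
(A(-168) + c(-301))/(-104236 - 3359) = (-516 + (-2508 + 6*(-301)))/(-104236 - 3359) = (-516 + (-2508 - 1806))/(-107595) = (-516 - 4314)*(-1/107595) = -4830*(-1/107595) = 322/7173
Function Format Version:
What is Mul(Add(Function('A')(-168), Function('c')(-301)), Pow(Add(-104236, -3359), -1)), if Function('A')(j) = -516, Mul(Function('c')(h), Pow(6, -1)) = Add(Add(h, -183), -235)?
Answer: Rational(322, 7173) ≈ 0.044891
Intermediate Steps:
Function('c')(h) = Add(-2508, Mul(6, h)) (Function('c')(h) = Mul(6, Add(Add(h, -183), -235)) = Mul(6, Add(Add(-183, h), -235)) = Mul(6, Add(-418, h)) = Add(-2508, Mul(6, h)))
Mul(Add(Function('A')(-168), Function('c')(-301)), Pow(Add(-104236, -3359), -1)) = Mul(Add(-516, Add(-2508, Mul(6, -301))), Pow(Add(-104236, -3359), -1)) = Mul(Add(-516, Add(-2508, -1806)), Pow(-107595, -1)) = Mul(Add(-516, -4314), Rational(-1, 107595)) = Mul(-4830, Rational(-1, 107595)) = Rational(322, 7173)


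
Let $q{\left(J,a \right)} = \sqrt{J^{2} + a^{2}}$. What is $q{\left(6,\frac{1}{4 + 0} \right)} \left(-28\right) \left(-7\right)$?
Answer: $49 \sqrt{577} \approx 1177.0$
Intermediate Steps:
$q{\left(6,\frac{1}{4 + 0} \right)} \left(-28\right) \left(-7\right) = \sqrt{6^{2} + \left(\frac{1}{4 + 0}\right)^{2}} \left(-28\right) \left(-7\right) = \sqrt{36 + \left(\frac{1}{4}\right)^{2}} \left(-28\right) \left(-7\right) = \sqrt{36 + \frac{1}{16}} \left(-28\right) \left(-7\right) = \sqrt{\frac{577}{16}} \left(-28\right) \left(-7\right) = \frac{\sqrt{577}}{4} \left(-28\right) \left(-7\right) = - 7 \sqrt{577} \left(-7\right) = 49 \sqrt{577}$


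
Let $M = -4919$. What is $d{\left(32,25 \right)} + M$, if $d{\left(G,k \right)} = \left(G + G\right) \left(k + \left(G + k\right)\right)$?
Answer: $329$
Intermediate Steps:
$d{\left(G,k \right)} = 2 G \left(G + 2 k\right)$
$d{\left(32,25 \right)} + M = 2 \cdot 32 \left(32 + 2 \cdot 25\right) - 4919 = 2 \cdot 32 \left(32 + 50\right) - 4919 = 2 \cdot 32 \cdot 82 - 4919 = 5248 - 4919 = 329$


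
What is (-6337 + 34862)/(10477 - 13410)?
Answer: -4075/419 ≈ -9.7255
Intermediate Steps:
(-6337 + 34862)/(10477 - 13410) = 28525/(-2933) = 28525*(-1/2933) = -4075/419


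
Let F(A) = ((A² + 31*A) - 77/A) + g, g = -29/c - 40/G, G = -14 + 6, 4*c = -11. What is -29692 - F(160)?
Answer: -106070033/1760 ≈ -60267.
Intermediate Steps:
c = -11/4 (c = (¼)*(-11) = -11/4 ≈ -2.7500)
G = -8
g = 171/11 (g = -29/(-11/4) - 40/(-8) = -29*(-4/11) - 40*(-⅛) = 116/11 + 5 = 171/11 ≈ 15.545)
F(A) = 171/11 + A² - 77/A + 31*A (F(A) = ((A² + 31*A) - 77/A) + 171/11 = (A² - 77/A + 31*A) + 171/11 = 171/11 + A² - 77/A + 31*A)
-29692 - F(160) = -29692 - (171/11 + 160² - 77/160 + 31*160) = -29692 - (171/11 + 25600 - 77*1/160 + 4960) = -29692 - (171/11 + 25600 - 77/160 + 4960) = -29692 - 1*53812113/1760 = -29692 - 53812113/1760 = -106070033/1760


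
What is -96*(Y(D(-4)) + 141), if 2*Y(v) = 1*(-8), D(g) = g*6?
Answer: -13152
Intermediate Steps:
D(g) = 6*g
Y(v) = -4 (Y(v) = (1*(-8))/2 = (½)*(-8) = -4)
-96*(Y(D(-4)) + 141) = -96*(-4 + 141) = -96*137 = -13152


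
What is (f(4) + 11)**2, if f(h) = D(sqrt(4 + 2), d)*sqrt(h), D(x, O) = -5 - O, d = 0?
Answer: 1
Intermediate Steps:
f(h) = -5*sqrt(h) (f(h) = (-5 - 1*0)*sqrt(h) = (-5 + 0)*sqrt(h) = -5*sqrt(h))
(f(4) + 11)**2 = (-5*sqrt(4) + 11)**2 = (-5*2 + 11)**2 = (-10 + 11)**2 = 1**2 = 1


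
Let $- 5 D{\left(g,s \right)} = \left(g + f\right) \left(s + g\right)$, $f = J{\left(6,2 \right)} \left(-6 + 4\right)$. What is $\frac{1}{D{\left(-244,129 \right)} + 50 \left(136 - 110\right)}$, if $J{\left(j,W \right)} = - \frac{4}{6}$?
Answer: $- \frac{3}{12844} \approx -0.00023357$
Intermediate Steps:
$J{\left(j,W \right)} = - \frac{2}{3}$ ($J{\left(j,W \right)} = \left(-4\right) \frac{1}{6} = - \frac{2}{3}$)
$f = \frac{4}{3}$ ($f = - \frac{2 \left(-6 + 4\right)}{3} = \left(- \frac{2}{3}\right) \left(-2\right) = \frac{4}{3} \approx 1.3333$)
$D{\left(g,s \right)} = - \frac{\left(\frac{4}{3} + g\right) \left(g + s\right)}{5}$ ($D{\left(g,s \right)} = - \frac{\left(g + \frac{4}{3}\right) \left(s + g\right)}{5} = - \frac{\left(\frac{4}{3} + g\right) \left(g + s\right)}{5}$)
$\frac{1}{D{\left(-244,129 \right)} + 50 \left(136 - 110\right)} = \frac{1}{\left(\left(- \frac{4}{15}\right) \left(-244\right) - \frac{172}{5} - \frac{\left(-244\right)^{2}}{5} - \left(- \frac{244}{5}\right) 129\right) + 50 \left(136 - 110\right)} = \frac{1}{\left(\frac{976}{15} - \frac{172}{5} - \frac{59536}{5} + \frac{31476}{5}\right) + 50 \cdot 26} = \frac{1}{\left(\frac{976}{15} - \frac{172}{5} - \frac{59536}{5} + \frac{31476}{5}\right) + 1300} = \frac{1}{- \frac{16744}{3} + 1300} = \frac{1}{- \frac{12844}{3}} = - \frac{3}{12844}$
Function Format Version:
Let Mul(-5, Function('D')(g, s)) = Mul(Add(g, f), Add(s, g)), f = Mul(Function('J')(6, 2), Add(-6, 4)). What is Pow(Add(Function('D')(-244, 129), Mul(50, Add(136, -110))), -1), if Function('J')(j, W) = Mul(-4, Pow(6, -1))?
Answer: Rational(-3, 12844) ≈ -0.00023357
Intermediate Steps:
Function('J')(j, W) = Rational(-2, 3) (Function('J')(j, W) = Mul(-4, Rational(1, 6)) = Rational(-2, 3))
f = Rational(4, 3) (f = Mul(Rational(-2, 3), Add(-6, 4)) = Mul(Rational(-2, 3), -2) = Rational(4, 3) ≈ 1.3333)
Function('D')(g, s) = Mul(Rational(-1, 5), Add(Rational(4, 3), g), Add(g, s)) (Function('D')(g, s) = Mul(Rational(-1, 5), Mul(Add(g, Rational(4, 3)), Add(s, g))) = Mul(Rational(-1, 5), Mul(Add(Rational(4, 3), g), Add(g, s))) = Mul(Rational(-1, 5), Add(Rational(4, 3), g), Add(g, s)))
Pow(Add(Function('D')(-244, 129), Mul(50, Add(136, -110))), -1) = Pow(Add(Add(Mul(Rational(-4, 15), -244), Mul(Rational(-4, 15), 129), Mul(Rational(-1, 5), Pow(-244, 2)), Mul(Rational(-1, 5), -244, 129)), Mul(50, Add(136, -110))), -1) = Pow(Add(Add(Rational(976, 15), Rational(-172, 5), Mul(Rational(-1, 5), 59536), Rational(31476, 5)), Mul(50, 26)), -1) = Pow(Add(Add(Rational(976, 15), Rational(-172, 5), Rational(-59536, 5), Rational(31476, 5)), 1300), -1) = Pow(Add(Rational(-16744, 3), 1300), -1) = Pow(Rational(-12844, 3), -1) = Rational(-3, 12844)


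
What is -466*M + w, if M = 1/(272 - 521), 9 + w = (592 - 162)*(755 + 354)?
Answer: 118738855/249 ≈ 4.7686e+5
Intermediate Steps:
w = 476861 (w = -9 + (592 - 162)*(755 + 354) = -9 + 430*1109 = -9 + 476870 = 476861)
M = -1/249 (M = 1/(-249) = -1/249 ≈ -0.0040161)
-466*M + w = -466*(-1/249) + 476861 = 466/249 + 476861 = 118738855/249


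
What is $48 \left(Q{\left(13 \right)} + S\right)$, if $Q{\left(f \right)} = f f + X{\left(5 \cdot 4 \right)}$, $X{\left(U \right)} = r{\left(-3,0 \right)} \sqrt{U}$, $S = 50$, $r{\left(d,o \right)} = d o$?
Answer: $10512$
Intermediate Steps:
$X{\left(U \right)} = 0$ ($X{\left(U \right)} = \left(-3\right) 0 \sqrt{U} = 0 \sqrt{U} = 0$)
$Q{\left(f \right)} = f^{2}$ ($Q{\left(f \right)} = f f + 0 = f^{2} + 0 = f^{2}$)
$48 \left(Q{\left(13 \right)} + S\right) = 48 \left(13^{2} + 50\right) = 48 \left(169 + 50\right) = 48 \cdot 219 = 10512$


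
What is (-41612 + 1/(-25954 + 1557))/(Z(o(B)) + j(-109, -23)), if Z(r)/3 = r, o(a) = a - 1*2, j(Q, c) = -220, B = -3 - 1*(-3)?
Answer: 1015207965/5513722 ≈ 184.12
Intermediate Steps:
B = 0 (B = -3 + 3 = 0)
o(a) = -2 + a (o(a) = a - 2 = -2 + a)
Z(r) = 3*r
(-41612 + 1/(-25954 + 1557))/(Z(o(B)) + j(-109, -23)) = (-41612 + 1/(-25954 + 1557))/(3*(-2 + 0) - 220) = (-41612 + 1/(-24397))/(3*(-2) - 220) = (-41612 - 1/24397)/(-6 - 220) = -1015207965/24397/(-226) = -1015207965/24397*(-1/226) = 1015207965/5513722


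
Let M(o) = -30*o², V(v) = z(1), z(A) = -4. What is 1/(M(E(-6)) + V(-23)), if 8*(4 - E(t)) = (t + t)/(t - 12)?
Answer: -24/11141 ≈ -0.0021542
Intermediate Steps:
E(t) = 4 - t/(4*(-12 + t)) (E(t) = 4 - (t + t)/(8*(t - 12)) = 4 - 2*t/(8*(-12 + t)) = 4 - t/(4*(-12 + t)))
V(v) = -4
1/(M(E(-6)) + V(-23)) = 1/(-30*9*(-64 + 5*(-6))²/(16*(-12 - 6)²) - 4) = 1/(-30*(-64 - 30)²/576 - 4) = 1/(-30*((¾)*(-1/18)*(-94))² - 4) = 1/(-30*(47/12)² - 4) = 1/(-30*2209/144 - 4) = 1/(-11045/24 - 4) = 1/(-11141/24) = -24/11141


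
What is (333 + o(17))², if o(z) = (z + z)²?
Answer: 2217121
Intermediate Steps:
o(z) = 4*z² (o(z) = (2*z)² = 4*z²)
(333 + o(17))² = (333 + 4*17²)² = (333 + 4*289)² = (333 + 1156)² = 1489² = 2217121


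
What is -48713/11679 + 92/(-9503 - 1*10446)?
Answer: -972850105/232984371 ≈ -4.1756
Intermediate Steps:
-48713/11679 + 92/(-9503 - 1*10446) = -48713*1/11679 + 92/(-9503 - 10446) = -48713/11679 + 92/(-19949) = -48713/11679 + 92*(-1/19949) = -48713/11679 - 92/19949 = -972850105/232984371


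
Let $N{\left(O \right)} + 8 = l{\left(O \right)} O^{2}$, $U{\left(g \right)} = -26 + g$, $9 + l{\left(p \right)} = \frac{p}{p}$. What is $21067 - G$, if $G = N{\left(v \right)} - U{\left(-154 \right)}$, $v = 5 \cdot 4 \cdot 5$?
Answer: $100895$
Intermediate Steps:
$l{\left(p \right)} = -8$ ($l{\left(p \right)} = -9 + \frac{p}{p} = -9 + 1 = -8$)
$v = 100$ ($v = 20 \cdot 5 = 100$)
$N{\left(O \right)} = -8 - 8 O^{2}$
$G = -79828$ ($G = \left(-8 - 8 \cdot 100^{2}\right) - \left(-26 - 154\right) = \left(-8 - 80000\right) - -180 = \left(-8 - 80000\right) + 180 = -80008 + 180 = -79828$)
$21067 - G = 21067 - -79828 = 21067 + 79828 = 100895$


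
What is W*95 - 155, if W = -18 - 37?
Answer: -5380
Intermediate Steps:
W = -55
W*95 - 155 = -55*95 - 155 = -5225 - 155 = -5380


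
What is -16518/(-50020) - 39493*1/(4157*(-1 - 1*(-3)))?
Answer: -229763651/51983285 ≈ -4.4200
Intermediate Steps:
-16518/(-50020) - 39493*1/(4157*(-1 - 1*(-3))) = -16518*(-1/50020) - 39493*1/(4157*(-1 + 3)) = 8259/25010 - 39493/(2*4157) = 8259/25010 - 39493/8314 = -229763651/51983285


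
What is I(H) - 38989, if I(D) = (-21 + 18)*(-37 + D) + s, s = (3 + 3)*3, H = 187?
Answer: -39421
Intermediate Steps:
s = 18 (s = 6*3 = 18)
I(D) = 129 - 3*D (I(D) = (-21 + 18)*(-37 + D) + 18 = -3*(-37 + D) + 18 = (111 - 3*D) + 18 = 129 - 3*D)
I(H) - 38989 = (129 - 3*187) - 38989 = (129 - 561) - 38989 = -432 - 38989 = -39421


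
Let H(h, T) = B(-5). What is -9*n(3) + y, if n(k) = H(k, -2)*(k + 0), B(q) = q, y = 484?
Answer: 619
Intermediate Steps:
H(h, T) = -5
n(k) = -5*k (n(k) = -5*(k + 0) = -5*k)
-9*n(3) + y = -(-45)*3 + 484 = -9*(-15) + 484 = 135 + 484 = 619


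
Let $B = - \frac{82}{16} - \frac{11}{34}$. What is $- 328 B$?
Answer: $\frac{30381}{17} \approx 1787.1$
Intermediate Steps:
$B = - \frac{741}{136}$ ($B = \left(-82\right) \frac{1}{16} - \frac{11}{34} = - \frac{41}{8} - \frac{11}{34} = - \frac{741}{136} \approx -5.4485$)
$- 328 B = \left(-328\right) \left(- \frac{741}{136}\right) = \frac{30381}{17}$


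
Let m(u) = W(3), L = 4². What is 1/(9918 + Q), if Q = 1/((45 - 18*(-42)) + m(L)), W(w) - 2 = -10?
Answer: 793/7864975 ≈ 0.00010083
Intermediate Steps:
L = 16
W(w) = -8 (W(w) = 2 - 10 = -8)
m(u) = -8
Q = 1/793 (Q = 1/((45 - 18*(-42)) - 8) = 1/((45 + 756) - 8) = 1/(801 - 8) = 1/793 ≈ 0.0012610)
1/(9918 + Q) = 1/(9918 + 1/793) = 1/(7864975/793) = 793/7864975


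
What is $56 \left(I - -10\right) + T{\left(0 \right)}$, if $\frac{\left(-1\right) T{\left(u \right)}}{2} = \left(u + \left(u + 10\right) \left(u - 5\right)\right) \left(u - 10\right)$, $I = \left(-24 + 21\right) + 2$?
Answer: $-496$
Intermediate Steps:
$I = -1$ ($I = -3 + 2 = -1$)
$T{\left(u \right)} = - 2 \left(-10 + u\right) \left(u + \left(-5 + u\right) \left(10 + u\right)\right)$ ($T{\left(u \right)} = - 2 \left(u + \left(u + 10\right) \left(u - 5\right)\right) \left(u - 10\right) = - 2 \left(u + \left(10 + u\right) \left(-5 + u\right)\right) \left(-10 + u\right) = - 2 \left(u + \left(-5 + u\right) \left(10 + u\right)\right) \left(-10 + u\right) = - 2 \left(-10 + u\right) \left(u + \left(-5 + u\right) \left(10 + u\right)\right)$)
$56 \left(I - -10\right) + T{\left(0 \right)} = 56 \left(-1 - -10\right) + \left(-1000 - 2 \cdot 0^{3} + 8 \cdot 0^{2} + 220 \cdot 0\right) = 56 \left(-1 + 10\right) + \left(-1000 - 0 + 8 \cdot 0 + 0\right) = 56 \cdot 9 + \left(-1000 + 0 + 0 + 0\right) = 504 - 1000 = -496$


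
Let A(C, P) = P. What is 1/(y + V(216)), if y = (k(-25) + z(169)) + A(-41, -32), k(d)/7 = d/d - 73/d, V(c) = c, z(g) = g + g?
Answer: 25/13736 ≈ 0.0018200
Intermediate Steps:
z(g) = 2*g
k(d) = 7 - 511/d (k(d) = 7*(d/d - 73/d) = 7*(1 - 73/d) = 7 - 511/d)
y = 8336/25 (y = ((7 - 511/(-25)) + 2*169) - 32 = ((7 - 511*(-1/25)) + 338) - 32 = ((7 + 511/25) + 338) - 32 = (686/25 + 338) - 32 = 9136/25 - 32 = 8336/25 ≈ 333.44)
1/(y + V(216)) = 1/(8336/25 + 216) = 1/(13736/25) = 25/13736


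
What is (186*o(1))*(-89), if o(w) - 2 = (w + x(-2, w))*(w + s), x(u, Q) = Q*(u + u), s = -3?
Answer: -132432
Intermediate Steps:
x(u, Q) = 2*Q*u (x(u, Q) = Q*(2*u) = 2*Q*u)
o(w) = 2 - 3*w*(-3 + w) (o(w) = 2 + (w + 2*w*(-2))*(w - 3) = 2 + (w - 4*w)*(-3 + w) = 2 + (-3*w)*(-3 + w) = 2 - 3*w*(-3 + w))
(186*o(1))*(-89) = (186*(2 - 3*1² + 9*1))*(-89) = (186*(2 - 3*1 + 9))*(-89) = (186*(2 - 3 + 9))*(-89) = (186*8)*(-89) = 1488*(-89) = -132432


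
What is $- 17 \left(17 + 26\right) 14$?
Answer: $-10234$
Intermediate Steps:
$- 17 \left(17 + 26\right) 14 = - 17 \cdot 43 \cdot 14 = \left(-17\right) 602 = -10234$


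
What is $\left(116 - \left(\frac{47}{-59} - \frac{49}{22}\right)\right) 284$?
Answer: $\frac{21938006}{649} \approx 33803.0$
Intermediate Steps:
$\left(116 - \left(\frac{47}{-59} - \frac{49}{22}\right)\right) 284 = \left(116 - \left(47 \left(- \frac{1}{59}\right) - \frac{49}{22}\right)\right) 284 = \left(116 - \left(- \frac{47}{59} - \frac{49}{22}\right)\right) 284 = \left(116 - - \frac{3925}{1298}\right) 284 = \left(116 + \frac{3925}{1298}\right) 284 = \frac{154493}{1298} \cdot 284 = \frac{21938006}{649}$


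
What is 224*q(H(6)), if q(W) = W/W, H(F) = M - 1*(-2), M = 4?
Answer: 224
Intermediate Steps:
H(F) = 6 (H(F) = 4 - 1*(-2) = 4 + 2 = 6)
q(W) = 1
224*q(H(6)) = 224*1 = 224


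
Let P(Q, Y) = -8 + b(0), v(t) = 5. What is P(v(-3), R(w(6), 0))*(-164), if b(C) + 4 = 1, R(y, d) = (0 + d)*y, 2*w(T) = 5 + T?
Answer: 1804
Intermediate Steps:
w(T) = 5/2 + T/2 (w(T) = (5 + T)/2 = 5/2 + T/2)
R(y, d) = d*y
b(C) = -3 (b(C) = -4 + 1 = -3)
P(Q, Y) = -11 (P(Q, Y) = -8 - 3 = -11)
P(v(-3), R(w(6), 0))*(-164) = -11*(-164) = 1804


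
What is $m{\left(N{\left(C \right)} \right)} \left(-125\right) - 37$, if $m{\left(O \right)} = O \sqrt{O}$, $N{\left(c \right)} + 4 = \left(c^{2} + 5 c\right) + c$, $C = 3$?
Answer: $-37 - 2875 \sqrt{23} \approx -13825.0$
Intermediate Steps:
$N{\left(c \right)} = -4 + c^{2} + 6 c$ ($N{\left(c \right)} = -4 + \left(\left(c^{2} + 5 c\right) + c\right) = -4 + \left(c^{2} + 6 c\right) = -4 + c^{2} + 6 c$)
$m{\left(O \right)} = O^{\frac{3}{2}}$
$m{\left(N{\left(C \right)} \right)} \left(-125\right) - 37 = \left(-4 + 3^{2} + 6 \cdot 3\right)^{\frac{3}{2}} \left(-125\right) - 37 = \left(-4 + 9 + 18\right)^{\frac{3}{2}} \left(-125\right) - 37 = 23^{\frac{3}{2}} \left(-125\right) - 37 = 23 \sqrt{23} \left(-125\right) - 37 = - 2875 \sqrt{23} - 37 = -37 - 2875 \sqrt{23}$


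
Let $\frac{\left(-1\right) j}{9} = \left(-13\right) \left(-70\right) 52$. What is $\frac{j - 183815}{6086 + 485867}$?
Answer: $- \frac{609695}{491953} \approx -1.2393$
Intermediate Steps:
$j = -425880$ ($j = - 9 \left(-13\right) \left(-70\right) 52 = - 9 \cdot 910 \cdot 52 = \left(-9\right) 47320 = -425880$)
$\frac{j - 183815}{6086 + 485867} = \frac{-425880 - 183815}{6086 + 485867} = \frac{-425880 - 183815}{491953} = \left(-425880 - 183815\right) \frac{1}{491953} = \left(-609695\right) \frac{1}{491953} = - \frac{609695}{491953}$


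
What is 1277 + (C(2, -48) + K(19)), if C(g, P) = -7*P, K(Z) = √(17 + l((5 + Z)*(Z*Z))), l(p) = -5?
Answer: 1613 + 2*√3 ≈ 1616.5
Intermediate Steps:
K(Z) = 2*√3 (K(Z) = √(17 - 5) = √12 = 2*√3)
1277 + (C(2, -48) + K(19)) = 1277 + (-7*(-48) + 2*√3) = 1277 + (336 + 2*√3) = 1613 + 2*√3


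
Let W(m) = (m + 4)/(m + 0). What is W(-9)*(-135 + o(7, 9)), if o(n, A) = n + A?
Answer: -595/9 ≈ -66.111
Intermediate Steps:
o(n, A) = A + n
W(m) = (4 + m)/m
W(-9)*(-135 + o(7, 9)) = ((4 - 9)/(-9))*(-135 + (9 + 7)) = (-⅑*(-5))*(-135 + 16) = (5/9)*(-119) = -595/9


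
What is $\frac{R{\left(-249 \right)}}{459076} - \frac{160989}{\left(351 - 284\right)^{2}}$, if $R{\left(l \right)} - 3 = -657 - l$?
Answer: $- \frac{73908004209}{2060792164} \approx -35.864$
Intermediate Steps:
$R{\left(l \right)} = -654 - l$ ($R{\left(l \right)} = 3 - \left(657 + l\right) = -654 - l$)
$\frac{R{\left(-249 \right)}}{459076} - \frac{160989}{\left(351 - 284\right)^{2}} = \frac{-654 - -249}{459076} - \frac{160989}{\left(351 - 284\right)^{2}} = \left(-654 + 249\right) \frac{1}{459076} - \frac{160989}{67^{2}} = \left(-405\right) \frac{1}{459076} - \frac{160989}{4489} = - \frac{405}{459076} - \frac{160989}{4489} = - \frac{73908004209}{2060792164}$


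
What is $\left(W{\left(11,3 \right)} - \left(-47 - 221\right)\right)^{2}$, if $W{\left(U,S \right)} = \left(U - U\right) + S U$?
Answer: $90601$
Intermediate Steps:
$W{\left(U,S \right)} = S U$ ($W{\left(U,S \right)} = 0 + S U = S U$)
$\left(W{\left(11,3 \right)} - \left(-47 - 221\right)\right)^{2} = \left(3 \cdot 11 - \left(-47 - 221\right)\right)^{2} = \left(33 - -268\right)^{2} = \left(33 + 268\right)^{2} = 301^{2} = 90601$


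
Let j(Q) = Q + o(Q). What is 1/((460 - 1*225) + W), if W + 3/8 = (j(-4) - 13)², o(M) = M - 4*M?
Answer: 8/2077 ≈ 0.0038517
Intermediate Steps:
o(M) = -3*M
j(Q) = -2*Q (j(Q) = Q - 3*Q = -2*Q)
W = 197/8 (W = -3/8 + (-2*(-4) - 13)² = -3/8 + (8 - 13)² = -3/8 + (-5)² = -3/8 + 25 = 197/8 ≈ 24.625)
1/((460 - 1*225) + W) = 1/((460 - 1*225) + 197/8) = 1/((460 - 225) + 197/8) = 1/(235 + 197/8) = 1/(2077/8) = 8/2077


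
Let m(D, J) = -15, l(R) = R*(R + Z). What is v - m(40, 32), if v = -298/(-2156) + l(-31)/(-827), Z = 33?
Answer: 13562649/891506 ≈ 15.213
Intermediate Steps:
l(R) = R*(33 + R) (l(R) = R*(R + 33) = R*(33 + R))
v = 190059/891506 (v = -298/(-2156) - 31*(33 - 31)/(-827) = -298*(-1/2156) - 31*2*(-1/827) = 149/1078 - 62*(-1/827) = 149/1078 + 62/827 = 190059/891506 ≈ 0.21319)
v - m(40, 32) = 190059/891506 - 1*(-15) = 190059/891506 + 15 = 13562649/891506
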